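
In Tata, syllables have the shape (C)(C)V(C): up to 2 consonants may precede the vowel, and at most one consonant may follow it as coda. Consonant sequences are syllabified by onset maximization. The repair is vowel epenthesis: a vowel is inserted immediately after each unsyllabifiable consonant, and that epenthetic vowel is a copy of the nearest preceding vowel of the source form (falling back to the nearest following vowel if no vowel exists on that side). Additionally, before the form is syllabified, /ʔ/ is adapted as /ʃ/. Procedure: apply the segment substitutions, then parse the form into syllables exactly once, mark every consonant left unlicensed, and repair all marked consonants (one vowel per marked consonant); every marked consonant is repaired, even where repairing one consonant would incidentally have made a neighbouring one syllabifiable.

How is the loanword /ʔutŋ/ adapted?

ʃutŋu

Substitution: /ʔ/ → /ʃ/, giving /ʃutŋ/.
Under (C)(C)V(C), the unsyllabifiable consonants are /ŋ/ (at most one coda consonant is licensed; onsets may contain at most 2 consonants).
Epenthesis after each stranded consonant: /ŋ/ → /ŋu/.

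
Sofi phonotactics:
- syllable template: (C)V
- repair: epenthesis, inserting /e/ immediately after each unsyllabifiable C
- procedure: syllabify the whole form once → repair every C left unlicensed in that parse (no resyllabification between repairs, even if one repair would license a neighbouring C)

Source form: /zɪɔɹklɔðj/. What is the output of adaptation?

The consonants /ɹ/, /k/, /ð/, /j/ cannot be parsed into a legal (C)V syllable (no codas are permitted; onsets are limited to one consonant).
Epenthesis after each stranded consonant: /ɹ/ → /ɹe/, /k/ → /ke/, /ð/ → /ðe/, /j/ → /je/.

zɪɔɹekelɔðeje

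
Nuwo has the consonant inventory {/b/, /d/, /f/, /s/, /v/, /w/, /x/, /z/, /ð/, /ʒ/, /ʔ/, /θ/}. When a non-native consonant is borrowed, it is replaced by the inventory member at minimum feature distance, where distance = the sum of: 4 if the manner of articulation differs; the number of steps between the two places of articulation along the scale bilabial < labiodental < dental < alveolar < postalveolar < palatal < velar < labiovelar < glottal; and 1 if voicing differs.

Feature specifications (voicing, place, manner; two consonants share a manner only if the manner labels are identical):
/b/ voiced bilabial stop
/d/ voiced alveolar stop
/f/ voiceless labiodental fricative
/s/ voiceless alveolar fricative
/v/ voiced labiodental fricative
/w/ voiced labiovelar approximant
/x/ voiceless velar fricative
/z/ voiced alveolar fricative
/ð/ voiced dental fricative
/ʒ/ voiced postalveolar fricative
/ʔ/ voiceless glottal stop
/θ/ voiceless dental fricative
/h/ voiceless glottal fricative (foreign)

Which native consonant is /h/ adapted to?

/x/ is closest: same manner (fricative), place distance 2 (glottal→velar), same voicing; total 2. Next closest is /ʔ/ at distance 4.

x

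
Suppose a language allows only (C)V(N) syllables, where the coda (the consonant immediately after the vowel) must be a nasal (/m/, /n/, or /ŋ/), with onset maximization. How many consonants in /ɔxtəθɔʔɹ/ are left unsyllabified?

The consonants /x/, /ʔ/, /ɹ/ cannot be parsed into a legal (C)V(N) syllable (only a nasal (/m/, /n/, or /ŋ/) is licensed in coda position; onsets are limited to one consonant).

3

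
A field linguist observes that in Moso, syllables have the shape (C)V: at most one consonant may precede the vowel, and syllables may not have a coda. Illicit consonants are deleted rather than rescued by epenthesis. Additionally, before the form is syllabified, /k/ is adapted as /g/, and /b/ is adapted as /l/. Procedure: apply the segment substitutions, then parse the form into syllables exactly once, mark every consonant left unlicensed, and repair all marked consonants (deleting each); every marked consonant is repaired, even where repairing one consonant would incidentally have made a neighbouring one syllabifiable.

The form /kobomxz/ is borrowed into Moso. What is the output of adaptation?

golo

Substitution: /k/ → /g/, /b/ → /l/, giving /golomxz/.
Syllabifying with onset maximization leaves /m/, /x/, /z/ stranded (no codas are permitted; onsets are limited to one consonant).
Deletion applies to /m/, /x/, /z/.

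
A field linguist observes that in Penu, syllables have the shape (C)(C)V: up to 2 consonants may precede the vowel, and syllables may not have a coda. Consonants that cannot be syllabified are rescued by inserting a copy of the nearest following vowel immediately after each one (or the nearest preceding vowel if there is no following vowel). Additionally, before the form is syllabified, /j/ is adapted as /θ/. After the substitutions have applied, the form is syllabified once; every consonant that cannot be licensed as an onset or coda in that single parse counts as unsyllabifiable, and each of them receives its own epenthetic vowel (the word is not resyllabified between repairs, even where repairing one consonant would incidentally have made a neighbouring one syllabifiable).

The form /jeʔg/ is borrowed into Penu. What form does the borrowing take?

Substitution: /j/ → /θ/, giving /θeʔg/.
The consonants /ʔ/, /g/ cannot be parsed into a legal (C)(C)V syllable (no codas are permitted; onsets may contain at most 2 consonants).
Inserting the epenthetic vowel yields /ʔ/ → /ʔe/, /g/ → /ge/.

θeʔege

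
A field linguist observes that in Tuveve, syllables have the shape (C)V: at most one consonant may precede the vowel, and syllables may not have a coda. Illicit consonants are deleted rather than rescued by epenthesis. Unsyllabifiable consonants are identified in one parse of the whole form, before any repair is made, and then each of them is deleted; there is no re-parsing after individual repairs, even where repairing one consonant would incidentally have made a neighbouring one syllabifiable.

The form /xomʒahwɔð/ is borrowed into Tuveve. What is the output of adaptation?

xoʒawɔ

Syllabifying with onset maximization leaves /m/, /h/, /ð/ stranded (no codas are permitted; onsets are limited to one consonant).
Deleting the stranded consonants removes /m/, /h/, /ð/.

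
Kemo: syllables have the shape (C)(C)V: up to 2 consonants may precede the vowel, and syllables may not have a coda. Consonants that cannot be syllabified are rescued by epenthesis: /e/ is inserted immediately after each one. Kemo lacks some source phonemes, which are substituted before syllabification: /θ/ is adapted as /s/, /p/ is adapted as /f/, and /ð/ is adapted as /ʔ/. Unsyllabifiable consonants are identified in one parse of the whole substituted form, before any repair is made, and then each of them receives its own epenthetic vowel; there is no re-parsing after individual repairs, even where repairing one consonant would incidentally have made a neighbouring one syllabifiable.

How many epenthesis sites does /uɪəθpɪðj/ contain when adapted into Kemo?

After substitution the input is /uɪəsfɪʔj/.
The unsyllabifiable consonants are /ʔ/, /j/; each receives one epenthetic vowel.

2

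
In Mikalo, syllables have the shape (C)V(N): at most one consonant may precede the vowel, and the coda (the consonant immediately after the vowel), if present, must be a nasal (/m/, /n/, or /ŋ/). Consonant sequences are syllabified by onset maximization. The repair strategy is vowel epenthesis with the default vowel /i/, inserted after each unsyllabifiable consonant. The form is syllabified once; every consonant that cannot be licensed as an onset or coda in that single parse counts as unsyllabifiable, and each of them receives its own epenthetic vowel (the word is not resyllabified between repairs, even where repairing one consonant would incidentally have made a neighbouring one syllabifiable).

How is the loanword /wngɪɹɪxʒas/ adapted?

Under (C)V(N), the unsyllabifiable consonants are /w/, /n/, /x/, /s/ (only a nasal (/m/, /n/, or /ŋ/) is licensed in coda position; onsets are limited to one consonant).
Epenthesis after each stranded consonant: /w/ → /wi/, /n/ → /ni/, /x/ → /xi/, /s/ → /si/.

winigɪɹɪxiʒasi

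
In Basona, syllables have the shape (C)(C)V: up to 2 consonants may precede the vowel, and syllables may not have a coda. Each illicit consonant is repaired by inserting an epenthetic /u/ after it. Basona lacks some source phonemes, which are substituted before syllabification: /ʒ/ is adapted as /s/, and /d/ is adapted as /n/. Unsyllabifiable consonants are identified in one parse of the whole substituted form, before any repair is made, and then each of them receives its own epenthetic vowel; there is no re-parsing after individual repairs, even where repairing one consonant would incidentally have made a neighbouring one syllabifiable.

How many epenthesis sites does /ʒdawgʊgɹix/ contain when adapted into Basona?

1

After substitution the input is /snawgʊgɹix/.
The unsyllabifiable consonants are /x/; each receives one epenthetic vowel.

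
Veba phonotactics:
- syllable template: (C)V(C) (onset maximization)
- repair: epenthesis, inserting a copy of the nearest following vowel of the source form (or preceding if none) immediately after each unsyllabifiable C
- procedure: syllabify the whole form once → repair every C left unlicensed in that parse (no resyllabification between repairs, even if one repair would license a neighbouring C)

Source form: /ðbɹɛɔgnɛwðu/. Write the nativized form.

Under (C)V(C), the unsyllabifiable consonants are /ð/, /b/ (at most one coda consonant is licensed; onsets are limited to one consonant).
Epenthesis after each stranded consonant: /ð/ → /ðɛ/, /b/ → /bɛ/.

ðɛbɛɹɛɔgnɛwðu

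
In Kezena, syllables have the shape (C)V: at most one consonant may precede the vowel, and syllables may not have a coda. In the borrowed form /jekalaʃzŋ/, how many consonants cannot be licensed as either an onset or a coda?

3

The consonants /ʃ/, /z/, /ŋ/ cannot be parsed into a legal (C)V syllable (no codas are permitted; onsets are limited to one consonant).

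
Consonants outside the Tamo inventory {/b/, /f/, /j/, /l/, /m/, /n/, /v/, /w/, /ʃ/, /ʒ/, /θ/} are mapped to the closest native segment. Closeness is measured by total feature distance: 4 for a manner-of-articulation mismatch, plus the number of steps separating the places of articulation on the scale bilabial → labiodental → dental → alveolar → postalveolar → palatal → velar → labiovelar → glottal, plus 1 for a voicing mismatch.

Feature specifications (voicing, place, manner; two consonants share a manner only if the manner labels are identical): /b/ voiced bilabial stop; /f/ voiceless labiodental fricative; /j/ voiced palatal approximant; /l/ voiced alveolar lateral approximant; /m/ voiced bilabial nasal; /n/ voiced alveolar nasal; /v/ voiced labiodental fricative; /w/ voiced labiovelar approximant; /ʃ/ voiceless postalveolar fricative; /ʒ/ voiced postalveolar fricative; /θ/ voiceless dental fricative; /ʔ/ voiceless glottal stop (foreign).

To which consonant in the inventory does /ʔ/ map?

w

/w/ is closest: manner differs (stop→approximant, +4), place distance 1 (glottal→labiovelar), voicing differs (+1); total 6. Next closest is /j/ at distance 8.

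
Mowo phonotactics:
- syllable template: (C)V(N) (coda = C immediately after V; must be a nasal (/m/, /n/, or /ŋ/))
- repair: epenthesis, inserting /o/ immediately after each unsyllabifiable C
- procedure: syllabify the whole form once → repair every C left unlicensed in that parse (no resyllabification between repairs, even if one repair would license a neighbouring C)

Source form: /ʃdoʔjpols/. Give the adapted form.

ʃodoʔojopoloso

Under (C)V(N), the unsyllabifiable consonants are /ʃ/, /ʔ/, /j/, /l/, /s/ (only a nasal (/m/, /n/, or /ŋ/) is licensed in coda position; onsets are limited to one consonant).
Each unlicensed consonant becomes the onset of a new syllable: /ʃ/ → /ʃo/, /ʔ/ → /ʔo/, /j/ → /jo/, /l/ → /lo/, /s/ → /so/.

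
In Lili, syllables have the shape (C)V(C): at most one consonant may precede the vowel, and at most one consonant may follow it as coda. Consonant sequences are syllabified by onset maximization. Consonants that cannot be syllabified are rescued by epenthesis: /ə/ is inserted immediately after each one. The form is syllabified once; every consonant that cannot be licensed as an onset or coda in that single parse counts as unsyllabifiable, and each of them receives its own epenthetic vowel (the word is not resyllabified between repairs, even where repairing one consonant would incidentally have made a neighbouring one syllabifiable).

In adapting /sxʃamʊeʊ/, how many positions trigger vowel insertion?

2

The unsyllabifiable consonants are /s/, /x/; each receives one epenthetic vowel.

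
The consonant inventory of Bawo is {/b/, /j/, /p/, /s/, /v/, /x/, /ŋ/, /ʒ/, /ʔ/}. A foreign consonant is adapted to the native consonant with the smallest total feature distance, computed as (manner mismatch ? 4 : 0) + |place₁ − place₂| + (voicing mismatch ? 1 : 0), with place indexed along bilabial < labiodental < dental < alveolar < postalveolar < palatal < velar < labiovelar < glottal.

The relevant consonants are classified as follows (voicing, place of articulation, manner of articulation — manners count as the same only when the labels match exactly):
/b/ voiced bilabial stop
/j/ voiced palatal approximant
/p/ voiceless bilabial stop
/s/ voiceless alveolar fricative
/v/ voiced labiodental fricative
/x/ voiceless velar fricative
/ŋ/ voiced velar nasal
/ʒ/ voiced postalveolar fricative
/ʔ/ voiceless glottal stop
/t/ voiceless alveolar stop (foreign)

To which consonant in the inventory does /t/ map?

p

/p/ is closest: same manner (stop), place distance 3 (alveolar→bilabial), same voicing; total 3. Next closest is /b/ at distance 4.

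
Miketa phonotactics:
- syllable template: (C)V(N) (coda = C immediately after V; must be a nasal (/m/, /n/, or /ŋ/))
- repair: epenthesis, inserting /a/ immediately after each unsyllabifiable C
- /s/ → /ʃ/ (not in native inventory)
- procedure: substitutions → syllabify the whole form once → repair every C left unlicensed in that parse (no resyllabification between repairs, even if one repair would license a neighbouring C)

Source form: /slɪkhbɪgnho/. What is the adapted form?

ʃalɪkahabɪganaho

Substitution: /s/ → /ʃ/, giving /ʃlɪkhbɪgnho/.
Under (C)V(N), the unsyllabifiable consonants are /ʃ/, /k/, /h/, /g/, /n/ (only a nasal (/m/, /n/, or /ŋ/) is licensed in coda position; onsets are limited to one consonant).
Inserting the epenthetic vowel yields /ʃ/ → /ʃa/, /k/ → /ka/, /h/ → /ha/, /g/ → /ga/, /n/ → /na/.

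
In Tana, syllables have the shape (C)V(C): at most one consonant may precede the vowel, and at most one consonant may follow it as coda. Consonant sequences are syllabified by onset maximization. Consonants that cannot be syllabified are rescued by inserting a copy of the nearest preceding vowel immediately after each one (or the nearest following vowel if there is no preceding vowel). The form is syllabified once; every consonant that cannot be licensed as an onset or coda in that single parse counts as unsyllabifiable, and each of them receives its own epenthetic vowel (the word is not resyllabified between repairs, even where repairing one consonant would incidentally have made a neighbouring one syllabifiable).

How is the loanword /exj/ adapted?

exje

Syllabifying with onset maximization leaves /j/ stranded (at most one coda consonant is licensed; onsets are limited to one consonant).
Epenthesis after each stranded consonant: /j/ → /je/.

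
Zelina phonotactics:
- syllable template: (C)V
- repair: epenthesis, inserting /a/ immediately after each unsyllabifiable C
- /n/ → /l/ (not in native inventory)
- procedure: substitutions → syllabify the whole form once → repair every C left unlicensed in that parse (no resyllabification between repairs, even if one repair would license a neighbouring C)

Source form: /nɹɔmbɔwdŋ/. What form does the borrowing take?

Substitution: /n/ → /l/, giving /lɹɔmbɔwdŋ/.
Under (C)V, the unsyllabifiable consonants are /l/, /m/, /w/, /d/, /ŋ/ (no codas are permitted; onsets are limited to one consonant).
Epenthesis after each stranded consonant: /l/ → /la/, /m/ → /ma/, /w/ → /wa/, /d/ → /da/, /ŋ/ → /ŋa/.

laɹɔmabɔwadaŋa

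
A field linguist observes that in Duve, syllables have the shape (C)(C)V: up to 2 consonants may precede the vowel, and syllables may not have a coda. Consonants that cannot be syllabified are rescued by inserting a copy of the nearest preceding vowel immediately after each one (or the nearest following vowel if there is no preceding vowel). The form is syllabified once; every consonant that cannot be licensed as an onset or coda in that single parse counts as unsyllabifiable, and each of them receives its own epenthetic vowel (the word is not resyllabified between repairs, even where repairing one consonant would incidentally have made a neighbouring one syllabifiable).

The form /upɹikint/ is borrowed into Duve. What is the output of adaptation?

upɹikiniti

The consonants /n/, /t/ cannot be parsed into a legal (C)(C)V syllable (no codas are permitted; onsets may contain at most 2 consonants).
Inserting the epenthetic vowel yields /n/ → /ni/, /t/ → /ti/.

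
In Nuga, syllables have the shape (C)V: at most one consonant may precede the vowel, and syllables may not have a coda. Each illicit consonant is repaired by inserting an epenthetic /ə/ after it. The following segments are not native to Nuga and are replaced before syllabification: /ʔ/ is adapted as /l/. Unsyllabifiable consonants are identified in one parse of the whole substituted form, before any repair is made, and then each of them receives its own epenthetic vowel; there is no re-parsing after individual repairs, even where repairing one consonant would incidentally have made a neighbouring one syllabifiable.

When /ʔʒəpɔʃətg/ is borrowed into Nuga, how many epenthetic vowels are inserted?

3

After substitution the input is /lʒəpɔʃətg/.
The unsyllabifiable consonants are /l/, /t/, /g/; each receives one epenthetic vowel.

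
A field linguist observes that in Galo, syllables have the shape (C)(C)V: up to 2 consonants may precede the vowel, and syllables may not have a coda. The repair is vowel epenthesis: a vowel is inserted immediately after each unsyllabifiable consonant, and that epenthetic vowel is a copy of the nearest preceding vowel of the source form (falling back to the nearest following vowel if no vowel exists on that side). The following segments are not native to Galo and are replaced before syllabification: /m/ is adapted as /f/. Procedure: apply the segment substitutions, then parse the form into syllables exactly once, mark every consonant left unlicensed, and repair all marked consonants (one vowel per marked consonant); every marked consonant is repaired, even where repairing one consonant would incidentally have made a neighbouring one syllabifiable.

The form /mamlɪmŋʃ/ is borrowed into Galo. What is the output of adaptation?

faflɪfɪŋɪʃɪ

Substitution: /m/ → /f/, giving /faflɪfŋʃ/.
The consonants /f/, /ŋ/, /ʃ/ cannot be parsed into a legal (C)(C)V syllable (no codas are permitted; onsets may contain at most 2 consonants).
Inserting the epenthetic vowel yields /f/ → /fɪ/, /ŋ/ → /ŋɪ/, /ʃ/ → /ʃɪ/.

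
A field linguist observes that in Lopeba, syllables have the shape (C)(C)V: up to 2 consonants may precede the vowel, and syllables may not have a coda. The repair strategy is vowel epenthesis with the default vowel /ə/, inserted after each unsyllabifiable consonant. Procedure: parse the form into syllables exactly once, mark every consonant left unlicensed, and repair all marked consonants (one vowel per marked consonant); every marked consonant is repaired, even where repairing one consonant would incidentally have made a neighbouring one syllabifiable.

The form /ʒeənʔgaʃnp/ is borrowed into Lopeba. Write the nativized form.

ʒeənəʔgaʃənəpə

The consonants /n/, /ʃ/, /n/, /p/ cannot be parsed into a legal (C)(C)V syllable (no codas are permitted; onsets may contain at most 2 consonants).
Inserting the epenthetic vowel yields /n/ → /nə/, /ʃ/ → /ʃə/, /n/ → /nə/, /p/ → /pə/.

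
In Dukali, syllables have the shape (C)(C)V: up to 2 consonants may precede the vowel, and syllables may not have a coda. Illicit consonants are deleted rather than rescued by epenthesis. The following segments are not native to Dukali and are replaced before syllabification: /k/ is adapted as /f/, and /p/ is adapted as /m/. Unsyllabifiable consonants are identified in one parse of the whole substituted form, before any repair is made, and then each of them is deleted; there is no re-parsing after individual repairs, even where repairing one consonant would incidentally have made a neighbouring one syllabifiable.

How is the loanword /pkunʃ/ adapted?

mfu

Substitution: /p/ → /m/, /k/ → /f/, giving /mfunʃ/.
Under (C)(C)V, the unsyllabifiable consonants are /n/, /ʃ/ (no codas are permitted; onsets may contain at most 2 consonants).
Deletion applies to /n/, /ʃ/.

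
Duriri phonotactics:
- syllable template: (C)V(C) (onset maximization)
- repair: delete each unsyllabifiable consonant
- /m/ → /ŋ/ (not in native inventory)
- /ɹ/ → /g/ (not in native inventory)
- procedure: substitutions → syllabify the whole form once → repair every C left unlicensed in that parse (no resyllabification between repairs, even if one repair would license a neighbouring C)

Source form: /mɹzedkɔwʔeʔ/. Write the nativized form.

zedkɔwʔeʔ

Substitution: /m/ → /ŋ/, /ɹ/ → /g/, giving /ŋgzedkɔwʔeʔ/.
Under (C)V(C), the unsyllabifiable consonants are /ŋ/, /g/ (at most one coda consonant is licensed; onsets are limited to one consonant).
Deletion applies to /ŋ/, /g/.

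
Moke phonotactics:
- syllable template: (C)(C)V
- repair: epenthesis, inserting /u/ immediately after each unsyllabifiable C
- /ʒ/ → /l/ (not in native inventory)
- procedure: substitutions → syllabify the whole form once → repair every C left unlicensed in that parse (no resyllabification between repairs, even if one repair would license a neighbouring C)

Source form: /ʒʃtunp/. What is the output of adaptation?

luʃtunupu

Substitution: /ʒ/ → /l/, giving /lʃtunp/.
Syllabifying with onset maximization leaves /l/, /n/, /p/ stranded (no codas are permitted; onsets may contain at most 2 consonants).
Epenthesis after each stranded consonant: /l/ → /lu/, /n/ → /nu/, /p/ → /pu/.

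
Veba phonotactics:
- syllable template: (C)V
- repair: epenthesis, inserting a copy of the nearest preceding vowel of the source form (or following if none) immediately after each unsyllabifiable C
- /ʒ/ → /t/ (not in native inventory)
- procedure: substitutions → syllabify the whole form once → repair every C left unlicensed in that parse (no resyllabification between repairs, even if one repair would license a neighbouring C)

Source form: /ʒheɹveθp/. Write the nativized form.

Substitution: /ʒ/ → /t/, giving /theɹveθp/.
The consonants /t/, /ɹ/, /θ/, /p/ cannot be parsed into a legal (C)V syllable (no codas are permitted; onsets are limited to one consonant).
Inserting the epenthetic vowel yields /t/ → /te/, /ɹ/ → /ɹe/, /θ/ → /θe/, /p/ → /pe/.

teheɹeveθepe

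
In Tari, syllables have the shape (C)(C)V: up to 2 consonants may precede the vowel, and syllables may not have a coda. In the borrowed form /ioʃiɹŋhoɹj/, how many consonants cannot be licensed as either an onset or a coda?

Under (C)(C)V, the unsyllabifiable consonants are /ɹ/, /ɹ/, /j/ (no codas are permitted; onsets may contain at most 2 consonants).

3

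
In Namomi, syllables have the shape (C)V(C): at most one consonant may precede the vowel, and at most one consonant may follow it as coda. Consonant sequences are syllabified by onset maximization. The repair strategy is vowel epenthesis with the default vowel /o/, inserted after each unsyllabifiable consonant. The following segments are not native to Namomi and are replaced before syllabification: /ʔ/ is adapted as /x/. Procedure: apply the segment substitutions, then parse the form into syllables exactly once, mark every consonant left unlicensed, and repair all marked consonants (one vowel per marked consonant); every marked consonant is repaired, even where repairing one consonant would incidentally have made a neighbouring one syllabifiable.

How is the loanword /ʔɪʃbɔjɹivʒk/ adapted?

Substitution: /ʔ/ → /x/, giving /xɪʃbɔjɹivʒk/.
Under (C)V(C), the unsyllabifiable consonants are /ʒ/, /k/ (at most one coda consonant is licensed; onsets are limited to one consonant).
Inserting the epenthetic vowel yields /ʒ/ → /ʒo/, /k/ → /ko/.

xɪʃbɔjɹivʒoko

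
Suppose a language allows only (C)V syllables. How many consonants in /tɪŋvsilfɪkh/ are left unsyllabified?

Under (C)V, the unsyllabifiable consonants are /ŋ/, /v/, /l/, /k/, /h/ (no codas are permitted; onsets are limited to one consonant).

5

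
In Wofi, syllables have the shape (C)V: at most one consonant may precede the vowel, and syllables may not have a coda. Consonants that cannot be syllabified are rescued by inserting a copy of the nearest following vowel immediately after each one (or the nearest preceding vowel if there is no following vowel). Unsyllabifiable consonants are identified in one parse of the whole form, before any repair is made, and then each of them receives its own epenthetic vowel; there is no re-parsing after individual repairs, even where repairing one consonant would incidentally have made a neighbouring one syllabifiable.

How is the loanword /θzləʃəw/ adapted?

θəzələʃəwə

The consonants /θ/, /z/, /w/ cannot be parsed into a legal (C)V syllable (no codas are permitted; onsets are limited to one consonant).
Epenthesis after each stranded consonant: /θ/ → /θə/, /z/ → /zə/, /w/ → /wə/.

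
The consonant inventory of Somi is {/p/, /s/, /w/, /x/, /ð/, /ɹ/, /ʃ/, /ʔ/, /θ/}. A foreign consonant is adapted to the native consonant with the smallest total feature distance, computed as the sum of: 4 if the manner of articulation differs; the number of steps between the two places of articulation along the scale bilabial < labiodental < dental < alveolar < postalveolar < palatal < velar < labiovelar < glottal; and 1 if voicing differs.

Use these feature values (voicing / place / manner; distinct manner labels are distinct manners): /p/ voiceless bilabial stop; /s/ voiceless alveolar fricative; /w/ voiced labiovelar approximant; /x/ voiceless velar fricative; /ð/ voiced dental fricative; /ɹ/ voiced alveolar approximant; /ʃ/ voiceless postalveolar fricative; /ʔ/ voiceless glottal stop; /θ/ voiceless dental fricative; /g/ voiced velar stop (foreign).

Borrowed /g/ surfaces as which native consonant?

/ʔ/ is closest: same manner (stop), place distance 2 (velar→glottal), voicing differs (+1); total 3. Next closest is /w/ at distance 5.

ʔ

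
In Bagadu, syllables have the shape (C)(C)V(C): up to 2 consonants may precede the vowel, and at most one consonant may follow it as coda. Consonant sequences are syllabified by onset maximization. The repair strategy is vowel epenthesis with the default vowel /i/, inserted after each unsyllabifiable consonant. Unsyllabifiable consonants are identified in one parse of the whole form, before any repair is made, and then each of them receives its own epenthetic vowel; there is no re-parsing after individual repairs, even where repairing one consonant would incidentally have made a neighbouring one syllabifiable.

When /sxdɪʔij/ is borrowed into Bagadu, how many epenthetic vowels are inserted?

1

The unsyllabifiable consonants are /s/; each receives one epenthetic vowel.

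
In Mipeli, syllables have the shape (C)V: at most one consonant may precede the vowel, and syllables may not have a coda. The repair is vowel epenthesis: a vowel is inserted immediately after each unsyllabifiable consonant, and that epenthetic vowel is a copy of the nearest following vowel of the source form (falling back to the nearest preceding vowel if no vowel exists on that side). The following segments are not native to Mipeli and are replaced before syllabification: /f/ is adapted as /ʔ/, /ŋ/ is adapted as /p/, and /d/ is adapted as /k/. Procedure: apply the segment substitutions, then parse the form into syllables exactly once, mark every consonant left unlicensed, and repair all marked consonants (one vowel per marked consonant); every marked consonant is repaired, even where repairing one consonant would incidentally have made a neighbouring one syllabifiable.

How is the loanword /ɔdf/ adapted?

Substitution: /d/ → /k/, /f/ → /ʔ/, giving /ɔkʔ/.
Under (C)V, the unsyllabifiable consonants are /k/, /ʔ/ (no codas are permitted; onsets are limited to one consonant).
Epenthesis after each stranded consonant: /k/ → /kɔ/, /ʔ/ → /ʔɔ/.

ɔkɔʔɔ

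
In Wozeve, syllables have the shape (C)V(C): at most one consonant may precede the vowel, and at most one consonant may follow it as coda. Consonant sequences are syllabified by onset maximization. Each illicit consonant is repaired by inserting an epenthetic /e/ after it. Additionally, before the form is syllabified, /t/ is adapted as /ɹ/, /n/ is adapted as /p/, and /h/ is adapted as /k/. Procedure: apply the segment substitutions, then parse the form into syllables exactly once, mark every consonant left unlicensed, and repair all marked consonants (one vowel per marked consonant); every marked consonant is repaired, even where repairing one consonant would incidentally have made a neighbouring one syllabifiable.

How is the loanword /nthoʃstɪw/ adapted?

peɹekoʃseɹɪw

Substitution: /n/ → /p/, /t/ → /ɹ/, /h/ → /k/, giving /pɹkoʃsɹɪw/.
Syllabifying with onset maximization leaves /p/, /ɹ/, /s/ stranded (at most one coda consonant is licensed; onsets are limited to one consonant).
Each unlicensed consonant becomes the onset of a new syllable: /p/ → /pe/, /ɹ/ → /ɹe/, /s/ → /se/.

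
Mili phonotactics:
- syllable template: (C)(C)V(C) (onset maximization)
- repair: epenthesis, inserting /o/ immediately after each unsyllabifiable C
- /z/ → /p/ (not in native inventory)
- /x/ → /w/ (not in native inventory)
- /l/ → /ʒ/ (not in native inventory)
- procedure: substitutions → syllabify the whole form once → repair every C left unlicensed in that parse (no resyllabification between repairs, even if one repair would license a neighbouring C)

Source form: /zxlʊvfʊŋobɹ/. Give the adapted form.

powʒʊvfʊŋobɹo

Substitution: /z/ → /p/, /x/ → /w/, /l/ → /ʒ/, giving /pwʒʊvfʊŋobɹ/.
Under (C)(C)V(C), the unsyllabifiable consonants are /p/, /ɹ/ (at most one coda consonant is licensed; onsets may contain at most 2 consonants).
Each unlicensed consonant becomes the onset of a new syllable: /p/ → /po/, /ɹ/ → /ɹo/.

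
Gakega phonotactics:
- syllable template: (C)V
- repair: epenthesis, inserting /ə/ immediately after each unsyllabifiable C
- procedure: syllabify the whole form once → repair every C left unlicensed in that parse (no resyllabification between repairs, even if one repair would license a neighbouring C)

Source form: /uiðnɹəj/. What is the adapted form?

uiðənəɹəjə

Under (C)V, the unsyllabifiable consonants are /ð/, /n/, /j/ (no codas are permitted; onsets are limited to one consonant).
Each unlicensed consonant becomes the onset of a new syllable: /ð/ → /ðə/, /n/ → /nə/, /j/ → /jə/.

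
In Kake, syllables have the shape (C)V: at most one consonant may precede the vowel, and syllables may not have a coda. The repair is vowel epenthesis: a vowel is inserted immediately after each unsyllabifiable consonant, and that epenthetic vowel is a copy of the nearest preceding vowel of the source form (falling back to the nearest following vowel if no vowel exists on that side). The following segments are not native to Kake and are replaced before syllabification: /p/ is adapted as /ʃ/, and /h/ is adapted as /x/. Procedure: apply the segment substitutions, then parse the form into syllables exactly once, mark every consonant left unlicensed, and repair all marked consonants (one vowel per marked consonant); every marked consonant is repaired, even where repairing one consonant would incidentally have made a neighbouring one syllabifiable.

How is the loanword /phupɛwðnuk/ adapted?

Substitution: /p/ → /ʃ/, /h/ → /x/, giving /ʃxuʃɛwðnuk/.
Syllabifying with onset maximization leaves /ʃ/, /w/, /ð/, /k/ stranded (no codas are permitted; onsets are limited to one consonant).
Each unlicensed consonant becomes the onset of a new syllable: /ʃ/ → /ʃu/, /w/ → /wɛ/, /ð/ → /ðɛ/, /k/ → /ku/.

ʃuxuʃɛwɛðɛnuku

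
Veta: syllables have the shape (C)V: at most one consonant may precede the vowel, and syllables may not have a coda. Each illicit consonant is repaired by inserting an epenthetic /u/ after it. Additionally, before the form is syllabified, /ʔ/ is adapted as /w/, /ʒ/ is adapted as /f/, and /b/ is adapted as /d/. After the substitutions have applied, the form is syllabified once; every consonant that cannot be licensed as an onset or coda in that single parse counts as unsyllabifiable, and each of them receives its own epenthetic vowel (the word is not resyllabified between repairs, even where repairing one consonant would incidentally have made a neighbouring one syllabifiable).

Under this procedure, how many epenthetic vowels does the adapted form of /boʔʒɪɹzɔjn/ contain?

After substitution the input is /dowfɪɹzɔjn/.
The unsyllabifiable consonants are /w/, /ɹ/, /j/, /n/; each receives one epenthetic vowel.

4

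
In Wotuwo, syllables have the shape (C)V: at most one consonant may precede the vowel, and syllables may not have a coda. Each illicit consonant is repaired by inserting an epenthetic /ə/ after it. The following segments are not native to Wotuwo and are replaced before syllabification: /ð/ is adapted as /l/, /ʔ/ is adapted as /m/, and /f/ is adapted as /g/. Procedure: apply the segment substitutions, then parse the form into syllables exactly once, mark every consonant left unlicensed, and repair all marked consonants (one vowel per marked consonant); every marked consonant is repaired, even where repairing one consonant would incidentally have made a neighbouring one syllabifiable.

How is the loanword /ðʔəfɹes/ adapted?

Substitution: /ð/ → /l/, /ʔ/ → /m/, /f/ → /g/, giving /lməgɹes/.
The consonants /l/, /g/, /s/ cannot be parsed into a legal (C)V syllable (no codas are permitted; onsets are limited to one consonant).
Inserting the epenthetic vowel yields /l/ → /lə/, /g/ → /gə/, /s/ → /sə/.

ləməgəɹesə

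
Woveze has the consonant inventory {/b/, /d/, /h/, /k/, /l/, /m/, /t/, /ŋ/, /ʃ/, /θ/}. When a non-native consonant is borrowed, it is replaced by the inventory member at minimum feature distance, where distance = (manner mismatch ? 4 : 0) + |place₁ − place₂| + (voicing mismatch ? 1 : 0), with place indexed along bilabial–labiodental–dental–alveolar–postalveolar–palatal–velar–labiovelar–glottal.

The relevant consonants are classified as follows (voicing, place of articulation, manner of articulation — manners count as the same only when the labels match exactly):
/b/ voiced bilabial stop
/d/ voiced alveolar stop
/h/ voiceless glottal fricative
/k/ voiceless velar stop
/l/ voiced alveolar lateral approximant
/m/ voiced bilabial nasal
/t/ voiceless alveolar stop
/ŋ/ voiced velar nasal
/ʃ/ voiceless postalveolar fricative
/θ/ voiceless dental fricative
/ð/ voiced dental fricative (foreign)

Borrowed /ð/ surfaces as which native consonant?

θ

/θ/ is closest: same manner (fricative), place distance 0 (dental→dental), voicing differs (+1); total 1. Next closest is /ʃ/ at distance 3.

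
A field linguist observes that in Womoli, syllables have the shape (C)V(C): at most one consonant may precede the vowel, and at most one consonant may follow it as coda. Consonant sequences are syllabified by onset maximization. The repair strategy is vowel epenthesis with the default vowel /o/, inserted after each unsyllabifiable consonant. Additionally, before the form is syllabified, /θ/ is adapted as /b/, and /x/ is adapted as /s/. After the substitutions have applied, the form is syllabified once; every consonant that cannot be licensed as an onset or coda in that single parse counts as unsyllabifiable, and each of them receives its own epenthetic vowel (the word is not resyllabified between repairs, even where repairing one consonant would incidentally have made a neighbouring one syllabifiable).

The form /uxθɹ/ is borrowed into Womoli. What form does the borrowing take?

Substitution: /x/ → /s/, /θ/ → /b/, giving /usbɹ/.
Syllabifying with onset maximization leaves /b/, /ɹ/ stranded (at most one coda consonant is licensed; onsets are limited to one consonant).
Epenthesis after each stranded consonant: /b/ → /bo/, /ɹ/ → /ɹo/.

usboɹo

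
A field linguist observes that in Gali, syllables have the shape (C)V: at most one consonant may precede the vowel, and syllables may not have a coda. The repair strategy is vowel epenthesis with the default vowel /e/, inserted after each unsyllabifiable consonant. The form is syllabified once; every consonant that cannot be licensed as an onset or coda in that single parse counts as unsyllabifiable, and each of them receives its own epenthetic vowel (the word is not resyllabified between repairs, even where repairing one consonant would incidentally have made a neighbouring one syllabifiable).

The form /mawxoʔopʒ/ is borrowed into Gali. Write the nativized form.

The consonants /w/, /p/, /ʒ/ cannot be parsed into a legal (C)V syllable (no codas are permitted; onsets are limited to one consonant).
Epenthesis after each stranded consonant: /w/ → /we/, /p/ → /pe/, /ʒ/ → /ʒe/.

mawexoʔopeʒe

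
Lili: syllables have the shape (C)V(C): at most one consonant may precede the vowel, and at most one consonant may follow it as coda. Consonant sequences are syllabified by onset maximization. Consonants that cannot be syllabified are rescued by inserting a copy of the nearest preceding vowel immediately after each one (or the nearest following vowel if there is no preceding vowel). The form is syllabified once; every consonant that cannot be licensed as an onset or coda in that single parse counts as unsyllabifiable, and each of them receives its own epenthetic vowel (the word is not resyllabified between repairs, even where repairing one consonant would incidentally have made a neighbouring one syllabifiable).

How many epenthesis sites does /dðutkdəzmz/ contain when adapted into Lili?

The unsyllabifiable consonants are /d/, /k/, /m/, /z/; each receives one epenthetic vowel.

4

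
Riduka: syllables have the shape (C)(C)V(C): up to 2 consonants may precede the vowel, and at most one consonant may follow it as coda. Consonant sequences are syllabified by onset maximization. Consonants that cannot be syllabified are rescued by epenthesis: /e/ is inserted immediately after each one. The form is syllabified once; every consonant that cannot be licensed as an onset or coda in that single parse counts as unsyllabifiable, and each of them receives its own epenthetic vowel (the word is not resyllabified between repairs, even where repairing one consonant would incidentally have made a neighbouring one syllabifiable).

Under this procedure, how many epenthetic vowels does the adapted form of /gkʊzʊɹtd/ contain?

2

The unsyllabifiable consonants are /t/, /d/; each receives one epenthetic vowel.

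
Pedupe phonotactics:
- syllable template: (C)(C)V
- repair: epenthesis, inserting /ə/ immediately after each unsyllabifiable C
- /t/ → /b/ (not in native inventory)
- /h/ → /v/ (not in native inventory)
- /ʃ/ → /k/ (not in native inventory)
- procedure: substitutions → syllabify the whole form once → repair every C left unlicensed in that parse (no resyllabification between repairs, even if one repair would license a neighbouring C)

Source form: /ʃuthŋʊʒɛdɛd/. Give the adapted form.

Substitution: /ʃ/ → /k/, /t/ → /b/, /h/ → /v/, giving /kubvŋʊʒɛdɛd/.
Under (C)(C)V, the unsyllabifiable consonants are /b/, /d/ (no codas are permitted; onsets may contain at most 2 consonants).
Each unlicensed consonant becomes the onset of a new syllable: /b/ → /bə/, /d/ → /də/.

kubəvŋʊʒɛdɛdə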